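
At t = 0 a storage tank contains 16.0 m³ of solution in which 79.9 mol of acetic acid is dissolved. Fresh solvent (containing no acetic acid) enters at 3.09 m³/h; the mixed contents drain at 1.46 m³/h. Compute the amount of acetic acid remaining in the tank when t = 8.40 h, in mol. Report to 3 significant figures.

45.9 mol

Let m(t) be the amount of acetic acid. Volume: V(t) = V₀ + (Q_in − Q_out) t = 16.0 + 1.6300 t; V(8.40) = 29.692 m³.
No acetic acid enters, so dm/dt = −Q_out · (m/V).
Separate: dm/m = −Q_out dt/V(t) ⇒ ln(m/m₀) = −(Q_out/(Q_in−Q_out)) ln(V/V₀).
m = m₀ (V₀/V)^(Q_out/(Q_in−Q_out)) = 79.9 × (16.0/29.692)^(0.89571) = 45.923 mol.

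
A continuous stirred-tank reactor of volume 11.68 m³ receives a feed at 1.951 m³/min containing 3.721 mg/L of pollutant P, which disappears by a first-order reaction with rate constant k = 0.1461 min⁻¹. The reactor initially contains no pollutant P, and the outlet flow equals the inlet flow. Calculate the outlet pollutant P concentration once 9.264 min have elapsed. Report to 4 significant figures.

Accumulation = in − out − consumed: V dC/dt = Q C_in − Q C − k V C.
dC/dt = (Q/V) C_in − (Q/V + k) C; effective rate a = Q/V + k = 0.167038 + 0.1461 = 0.313138 min⁻¹.
C_ss = Q C_in/(Q + kV) = 1.98490 mg/L; C(t) = C_ss + (C₀ − C_ss) e^(−a t).
C(9.264) = 1.98490 + (-1.98490)·e^(−0.313138·9.264) = 1.98490 + (-1.98490)·0.0549733 = 1.87578 mg/L.

1.876 mg/L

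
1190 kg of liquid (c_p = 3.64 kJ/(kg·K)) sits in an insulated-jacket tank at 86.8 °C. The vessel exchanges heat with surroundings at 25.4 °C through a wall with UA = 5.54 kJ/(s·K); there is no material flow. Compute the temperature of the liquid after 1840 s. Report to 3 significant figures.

31.2 °C

M c_p dT/dt = −UA(T − T_amb).
dT/dt = (T_ss − T)/τ with T_ss = T_amb = 25.400 °C, τ = M c_p/UA = 1190·3.64/5.54 = 781.88 s.
This is linear first-order; T(t) = T_ss + (T₀ − T_ss) e^(−t/τ).
T(1840) = 25.400 + (61.400)·0.095054 = 31.236 °C.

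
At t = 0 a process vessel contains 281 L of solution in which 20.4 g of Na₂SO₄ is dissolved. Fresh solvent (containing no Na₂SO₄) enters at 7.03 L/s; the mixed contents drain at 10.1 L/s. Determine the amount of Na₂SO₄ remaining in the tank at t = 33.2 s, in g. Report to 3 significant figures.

Total volume: dV/dt = Q_in − Q_out = -3.0700 L/s, so V(t) = 281 − 3.0700 t and V(33.2) = 179.08 L.
Solute balance: dm/dt = 0 − Q_out C = −Q_out m/V(t).
dm/m = −Q_out dt/(V₀ − 3.0700 t); integrating gives ln(m/m₀) = −(Q_out/(Q_in−Q_out)) ln(V/V₀).
m = m₀ (V₀/V)^(Q_out/(Q_in−Q_out)) = 20.4 × (281/179.08)^(-3.2899) = 4.6334 g.

4.63 g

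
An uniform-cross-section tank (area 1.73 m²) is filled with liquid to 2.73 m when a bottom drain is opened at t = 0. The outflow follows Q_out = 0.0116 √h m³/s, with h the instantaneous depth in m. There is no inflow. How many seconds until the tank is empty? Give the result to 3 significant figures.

493 s

With no inflow, A dh/dt = −0.0116 √h.
Separate and integrate: 2(√h − √h₀) = −(0.0116/A) t.
Set h = 0: 2√h₀ = (0.0116/A) t_empty ⇒ t_empty = 2A√h₀/0.0116.
t_empty = 2·1.73·√2.73/0.0116 = 3.4600·1.6523/0.0116 = 492.83 s.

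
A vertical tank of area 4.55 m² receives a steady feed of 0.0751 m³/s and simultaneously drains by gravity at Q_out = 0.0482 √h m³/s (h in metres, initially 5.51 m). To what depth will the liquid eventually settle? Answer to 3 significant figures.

Mass balance (ρ constant): A dh/dt = Q_in − 0.0482 √h. At steady state dh/dt = 0:
Q_in = 0.0482 √h_ss ⇒ √h_ss = 0.0751/0.0482 = 1.5581.
h_ss = 1.5581² = 2.4276 m. (Since h₀ = 5.51 m > h_ss, the level will fall toward this value.)

2.43 m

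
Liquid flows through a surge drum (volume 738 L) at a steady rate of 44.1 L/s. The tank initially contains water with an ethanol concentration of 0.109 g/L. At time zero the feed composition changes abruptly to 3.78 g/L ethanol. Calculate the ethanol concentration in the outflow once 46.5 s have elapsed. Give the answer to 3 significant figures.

3.55 g/L

Mass balance on the solute (V constant): V dC/dt = Q(C_in − C).
Time constant τ = V/Q = 738/44.1 = 16.735 s.
Solution: C(t) = C_in + (C₀ − C_in) e^(−t/τ).
C(46.5) = 3.78 + (0.109 − 3.78)·e^(−46.5/16.735) = 3.78 + (-3.6710)·0.062122 = 3.5520 g/L.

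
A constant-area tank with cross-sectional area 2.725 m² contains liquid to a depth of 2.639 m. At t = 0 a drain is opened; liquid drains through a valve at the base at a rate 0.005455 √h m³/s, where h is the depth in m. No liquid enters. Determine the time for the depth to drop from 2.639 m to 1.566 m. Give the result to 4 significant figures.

372.8 s

With no inflow, A dh/dt = −0.005455 √h.
This is separable: 2 d(√h)/dt = −0.005455/A, so √h = √h₀ − (0.005455/(2A)) t.
t = 2A(√h₀ − √h)/0.005455 = 2·2.725·(√2.639 − √1.566)/0.005455
  = 5.45000 × (1.62450 − 1.25140) / 0.005455 = 372.759 s.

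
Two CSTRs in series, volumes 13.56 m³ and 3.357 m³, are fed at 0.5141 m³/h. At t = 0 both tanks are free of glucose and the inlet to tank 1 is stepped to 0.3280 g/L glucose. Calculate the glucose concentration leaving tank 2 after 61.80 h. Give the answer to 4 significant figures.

Species balance on tank i: dCᵢ/dt = (Cᵢ₋₁ − Cᵢ)/τᵢ with τᵢ = Vᵢ/Q.
τ₁ = 13.56/0.5141 = 26.3762 h; τ₂ = 3.357/0.5141 = 6.52986 h.
Solving the cascade with C₁(0)=C₂(0)=0 gives C₂(t) = C_in[1 − (τ₁ e^(−t/τ₁) − τ₂ e^(−t/τ₂))/(τ₁ − τ₂)].
At t = 61.80: e^(−t/τ₁) = 0.0960370, e^(−t/τ₂) = 7.75787e-05.
C₂ = 0.3280·[1 − (26.3762·0.0960370 − 6.52986·7.75787e-05)/(19.8463)] = 0.3280·0.872390 = 0.286144 g/L.

0.2861 g/L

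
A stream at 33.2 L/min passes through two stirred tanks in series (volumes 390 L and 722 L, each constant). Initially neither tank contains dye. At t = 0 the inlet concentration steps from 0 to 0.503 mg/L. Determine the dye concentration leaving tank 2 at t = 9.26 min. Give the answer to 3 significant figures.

0.0571 mg/L

Time constants: τᵢ = Vᵢ/Q for each well-mixed tank.
τ₁ = 390/33.2 = 11.747 min; τ₂ = 722/33.2 = 21.747 min.
Solving the cascade with C₁(0)=C₂(0)=0 gives C₂(t) = C_in[1 − (τ₁ e^(−t/τ₁) − τ₂ e^(−t/τ₂))/(τ₁ − τ₂)].
At t = 9.26: e^(−t/τ₁) = 0.45462, e^(−t/τ₂) = 0.65324.
C₂ = 0.503·[1 − (11.747·0.45462 − 21.747·0.65324)/(-10.000)] = 0.503·0.11344 = 0.057059 mg/L.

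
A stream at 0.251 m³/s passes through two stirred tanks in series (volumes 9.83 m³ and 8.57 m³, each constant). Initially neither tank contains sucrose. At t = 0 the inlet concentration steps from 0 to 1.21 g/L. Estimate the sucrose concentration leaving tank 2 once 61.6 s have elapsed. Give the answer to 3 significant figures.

0.607 g/L

Time constants: τᵢ = Vᵢ/Q for each well-mixed tank.
τ₁ = 9.83/0.251 = 39.163 s; τ₂ = 8.57/0.251 = 34.143 s.
Tank 1: C₁ = C_in(1 − e^(−t/τ₁)). Tank 2 (τ₁ ≠ τ₂): C₂ = C_in[1 − (τ₁ e^(−t/τ₁) − τ₂ e^(−t/τ₂))/(τ₁ − τ₂)].
At t = 61.6: e^(−t/τ₁) = 0.20744, e^(−t/τ₂) = 0.16461.
C₂ = 1.21·[1 − (39.163·0.20744 − 34.143·0.16461)/(5.0199)] = 1.21·0.50125 = 0.60651 g/L.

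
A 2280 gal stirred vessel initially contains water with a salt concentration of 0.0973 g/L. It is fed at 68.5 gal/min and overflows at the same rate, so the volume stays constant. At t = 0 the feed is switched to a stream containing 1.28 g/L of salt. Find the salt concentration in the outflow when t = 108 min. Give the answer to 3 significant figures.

Accumulation = in − out for the solute gives V dC/dt = Q(C_in − C).
So dC/dt = (C_in − C)/τ with τ = V/Q = 2280/68.5 = 33.285 min.
Integrating: C(t) = C_in + (C₀ − C_in) e^(−t/τ).
C(108) = 1.28 + (0.0973 − 1.28)·e^(−108/33.285) = 1.28 + (-1.1827)·0.038979 = 1.2339 g/L.

1.23 g/L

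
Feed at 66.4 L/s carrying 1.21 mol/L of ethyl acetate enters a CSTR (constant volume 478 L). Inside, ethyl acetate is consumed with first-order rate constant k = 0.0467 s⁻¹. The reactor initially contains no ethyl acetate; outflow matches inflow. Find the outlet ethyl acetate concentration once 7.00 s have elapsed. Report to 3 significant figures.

V dC/dt = Q(C_in − C) − k V C.
dC/dt = (Q/V) C_in − (Q/V + k) C; effective rate a = Q/V + k = 0.13891 + 0.0467 = 0.18561 s⁻¹.
C_ss = Q C_in/(Q + kV) = 0.90556 mol/L; C(t) = C_ss + (C₀ − C_ss) e^(−a t).
C(7.00) = 0.90556 + (-0.90556)·e^(−0.18561·7.00) = 0.90556 + (-0.90556)·0.27273 = 0.65859 mol/L.

0.659 mol/L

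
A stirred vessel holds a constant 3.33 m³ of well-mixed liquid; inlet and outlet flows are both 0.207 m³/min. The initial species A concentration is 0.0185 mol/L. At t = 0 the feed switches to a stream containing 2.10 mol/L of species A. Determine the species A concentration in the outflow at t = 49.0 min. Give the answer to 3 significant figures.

Transient balance on the dissolved component: V dC/dt = Q(C_in − C).
So dC/dt = (C_in − C)/τ with τ = V/Q = 3.33/0.207 = 16.087 min.
Solution: C(t) = C_in + (C₀ − C_in) e^(−t/τ).
C(49.0) = 2.10 + (0.0185 − 2.10)·e^(−49.0/16.087) = 2.10 + (-2.0815)·0.047551 = 2.0010 mol/L.

2.00 mol/L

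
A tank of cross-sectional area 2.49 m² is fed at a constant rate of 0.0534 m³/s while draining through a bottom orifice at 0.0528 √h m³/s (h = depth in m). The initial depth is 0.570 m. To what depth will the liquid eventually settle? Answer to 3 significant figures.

1.02 m

Mass balance (ρ constant): A dh/dt = Q_in − 0.0528 √h. At steady state dh/dt = 0:
Q_in = 0.0528 √h_ss ⇒ √h_ss = 0.0534/0.0528 = 1.0114.
h_ss = 1.0114² = 1.0229 m. (Since h₀ = 0.570 m < h_ss, the level will rise toward this value.)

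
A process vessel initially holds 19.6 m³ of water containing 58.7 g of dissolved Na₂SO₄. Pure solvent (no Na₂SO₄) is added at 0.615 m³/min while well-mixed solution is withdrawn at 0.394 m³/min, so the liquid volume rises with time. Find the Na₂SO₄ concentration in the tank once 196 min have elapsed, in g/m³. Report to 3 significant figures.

Total volume: dV/dt = Q_in − Q_out = 0.22100 m³/min, so V(t) = 19.6 + 0.22100 t and V(196) = 62.916 m³.
No Na₂SO₄ enters, so dm/dt = −Q_out · (m/V).
Separate: dm/m = −Q_out dt/V(t) ⇒ ln(m/m₀) = −(Q_out/(Q_in−Q_out)) ln(V/V₀).
m = m₀ (V₀/V)^(Q_out/(Q_in−Q_out)) = 58.7 × (19.6/62.916)^(1.7828) = 7.3390 g.
C = m/V = 7.3390/62.916 = 0.11665 g/m³.

0.117 g/m³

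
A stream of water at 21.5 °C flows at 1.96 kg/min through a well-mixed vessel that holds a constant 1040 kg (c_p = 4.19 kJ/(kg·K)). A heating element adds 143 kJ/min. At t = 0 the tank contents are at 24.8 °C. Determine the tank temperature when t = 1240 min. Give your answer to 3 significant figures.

37.5 °C

M c_p dT/dt = ṁ c_p (T_in − T) + Q̇.
τ = M/ṁ = 530.61 min; T_ss = T_in + Q̇/(ṁ c_p) = 21.5 + 143/(1.96·4.19) = 38.913 °C.
This is linear first-order; T(t) = T_ss + (T₀ − T_ss) e^(−t/τ).
T(1240) = 38.913 + (-14.113)·e^(−1240/530.61) = 38.913 + (-14.113)·0.096624 = 37.549 °C.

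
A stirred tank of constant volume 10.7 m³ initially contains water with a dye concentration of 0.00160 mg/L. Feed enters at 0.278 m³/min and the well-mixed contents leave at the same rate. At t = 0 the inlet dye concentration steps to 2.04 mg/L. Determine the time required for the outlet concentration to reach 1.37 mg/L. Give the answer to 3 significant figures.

Species balance: V dC/dt = Q(C_in − C) ⇒ τ = V/Q = 38.489 min.
C(t) = C_in + (C₀ − C_in) e^(−t/τ). Set C = 1.37 and solve for t:
e^(−t/τ) = (C − C_in)/(C₀ − C_in) = (1.37 − 2.04)/(0.00160 − 2.04) = 0.32869
t = −τ ln(…) = 38.489 × 1.1126 = 42.825 min.

42.8 min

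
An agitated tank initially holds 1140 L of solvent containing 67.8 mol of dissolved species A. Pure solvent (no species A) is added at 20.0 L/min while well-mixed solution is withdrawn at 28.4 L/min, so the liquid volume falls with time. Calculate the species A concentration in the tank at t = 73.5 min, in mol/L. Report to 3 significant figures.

Total volume: dV/dt = Q_in − Q_out = -8.4000 L/min, so V(t) = 1140 − 8.4000 t and V(73.5) = 522.60 L.
Solute balance: dm/dt = 0 − Q_out C = −Q_out m/V(t).
Separate: dm/m = −Q_out dt/V(t) ⇒ ln(m/m₀) = −(Q_out/(Q_in−Q_out)) ln(V/V₀).
m = m₀ (V₀/V)^(Q_out/(Q_in−Q_out)) = 67.8 × (1140/522.60)^(-3.3810) = 4.8527 mol.
C = m/V = 4.8527/522.60 = 0.0092856 mol/L.

0.00929 mol/L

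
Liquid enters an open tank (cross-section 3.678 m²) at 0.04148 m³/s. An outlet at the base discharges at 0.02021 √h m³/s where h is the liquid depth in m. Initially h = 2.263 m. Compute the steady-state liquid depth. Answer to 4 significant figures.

4.213 m

A dh/dt = Q_in − 0.02021 √h. Steady state requires inflow = outflow:
Q_in = 0.02021 √h_ss ⇒ √h_ss = 0.04148/0.02021 = 2.05245.
h_ss = 2.05245² = 4.21255 m. (Since h₀ = 2.263 m < h_ss, the level will rise toward this value.)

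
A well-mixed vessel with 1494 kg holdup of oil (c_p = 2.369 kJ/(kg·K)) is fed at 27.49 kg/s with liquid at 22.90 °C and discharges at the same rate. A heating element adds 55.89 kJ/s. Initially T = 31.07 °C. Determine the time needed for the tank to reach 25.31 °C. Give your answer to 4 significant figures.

84.24 s

M c_p dT/dt = ṁ c_p (T_in − T) + Q̇.
τ = M/ṁ = 54.3470 s; T_ss = T_in + Q̇/(ṁ c_p) = 23.7582 °C.
T(t) = T_ss + (T₀ − T_ss) e^(−t/τ). Set T = 25.31:
e^(−t/τ) = (25.31 − 23.7582)/(31.07 − 23.7582) = 0.212231
t = −54.3470 · ln(0.212231) = 84.2422 s.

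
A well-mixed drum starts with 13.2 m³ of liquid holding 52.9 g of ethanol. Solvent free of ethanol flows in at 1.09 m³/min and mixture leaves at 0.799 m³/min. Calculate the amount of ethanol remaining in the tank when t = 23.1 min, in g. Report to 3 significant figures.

Total volume: dV/dt = Q_in − Q_out = 0.29100 m³/min, so V(t) = 13.2 + 0.29100 t and V(23.1) = 19.922 m³.
Species balance (pure solvent in): dm/dt = −Q_out · m/V(t).
Separate: dm/m = −Q_out dt/V(t) ⇒ ln(m/m₀) = −(Q_out/(Q_in−Q_out)) ln(V/V₀).
m = m₀ (V₀/V)^(Q_out/(Q_in−Q_out)) = 52.9 × (13.2/19.922)^(2.7457) = 17.086 g.

17.1 g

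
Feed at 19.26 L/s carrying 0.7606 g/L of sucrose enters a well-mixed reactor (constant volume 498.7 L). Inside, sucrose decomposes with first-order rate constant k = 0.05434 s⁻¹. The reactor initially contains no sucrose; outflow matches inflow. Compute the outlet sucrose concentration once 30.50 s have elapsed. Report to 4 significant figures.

0.2974 g/L

V dC/dt = Q(C_in − C) − k V C.
dC/dt = (Q/V) C_in − (Q/V + k) C; effective rate a = Q/V + k = 0.0386204 + 0.05434 = 0.0929604 s⁻¹.
C_ss = Q C_in/(Q + kV) = 0.315991 g/L; C(t) = C_ss + (C₀ − C_ss) e^(−a t).
C(30.50) = 0.315991 + (-0.315991)·e^(−0.0929604·30.50) = 0.315991 + (-0.315991)·0.0587013 = 0.297442 g/L.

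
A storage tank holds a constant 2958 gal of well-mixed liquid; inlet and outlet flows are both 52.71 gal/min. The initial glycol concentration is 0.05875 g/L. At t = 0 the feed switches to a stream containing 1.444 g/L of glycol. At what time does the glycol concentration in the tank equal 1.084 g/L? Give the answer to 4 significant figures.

Species balance: V dC/dt = Q(C_in − C) ⇒ τ = V/Q = 56.1184 min.
C(t) = C_in + (C₀ − C_in) e^(−t/τ). Set C = 1.084 and solve for t:
e^(−t/τ) = (C − C_in)/(C₀ − C_in) = (1.084 − 1.444)/(0.05875 − 1.444) = 0.259881
t = −τ ln(…) = 56.1184 × 1.34753 = 75.6213 min.

75.62 min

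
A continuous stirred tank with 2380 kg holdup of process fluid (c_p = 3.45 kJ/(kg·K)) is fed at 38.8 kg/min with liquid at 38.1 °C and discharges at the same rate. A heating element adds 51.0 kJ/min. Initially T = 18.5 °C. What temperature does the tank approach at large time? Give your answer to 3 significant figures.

38.5 °C

M c_p dT/dt = ṁ c_p (T_in − T) + Q̇.
At steady state dT/dt = 0 ⇒ T_ss = T_in + Q̇/(ṁ c_p) = 38.1 + 51.0/(38.8·3.45) = 38.481 °C.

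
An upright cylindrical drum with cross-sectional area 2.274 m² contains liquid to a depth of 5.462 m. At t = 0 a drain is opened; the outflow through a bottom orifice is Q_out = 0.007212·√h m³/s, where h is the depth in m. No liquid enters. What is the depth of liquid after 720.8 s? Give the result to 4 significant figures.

Mass balance (ρ constant): A dh/dt = −0.007212 √h.
∫ h^(−1/2) dh = −(0.007212/A) ∫ dt, giving 2√h = 2√h₀ − (0.007212/A) t.
√h = √5.462 − 0.007212·720.8/(2·2.274) = 2.33709 − 1.14301 = 1.19408.
h = 1.19408² = 1.42583 m.

1.426 m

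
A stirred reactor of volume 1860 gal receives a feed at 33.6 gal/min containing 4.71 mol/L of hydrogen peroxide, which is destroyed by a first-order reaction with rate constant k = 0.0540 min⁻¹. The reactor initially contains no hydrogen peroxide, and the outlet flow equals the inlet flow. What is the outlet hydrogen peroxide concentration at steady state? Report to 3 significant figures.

1.18 mol/L

V dC/dt = Q(C_in − C) − k V C.
At steady state: 0 = Q C_in − (Q + kV) C_ss, so C_ss = Q C_in/(Q + kV).
C_ss = 33.6·4.71/(33.6 + 0.0540·1860) = 158.26/134.04 = 1.1807 mol/L.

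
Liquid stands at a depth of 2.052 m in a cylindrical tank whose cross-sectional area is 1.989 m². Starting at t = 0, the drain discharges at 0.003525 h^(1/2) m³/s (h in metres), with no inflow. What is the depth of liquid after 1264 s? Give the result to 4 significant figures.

0.09761 m

A dh/dt = −Q_out = −0.003525 √h.
Separate and integrate: 2(√h − √h₀) = −(0.003525/A) t.
√h = √2.052 − 0.003525·1264/(2·1.989) = 1.43248 − 1.12006 = 0.312420.
h = 0.312420² = 0.0976063 m.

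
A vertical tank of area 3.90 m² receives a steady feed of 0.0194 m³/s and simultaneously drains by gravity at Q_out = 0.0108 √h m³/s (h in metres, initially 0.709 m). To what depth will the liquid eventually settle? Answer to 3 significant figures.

A dh/dt = Q_in − 0.0108 √h. Steady state requires inflow = outflow:
Q_in = 0.0108 √h_ss ⇒ √h_ss = 0.0194/0.0108 = 1.7963.
h_ss = 1.7963² = 3.2267 m. (Since h₀ = 0.709 m < h_ss, the level will rise toward this value.)

3.23 m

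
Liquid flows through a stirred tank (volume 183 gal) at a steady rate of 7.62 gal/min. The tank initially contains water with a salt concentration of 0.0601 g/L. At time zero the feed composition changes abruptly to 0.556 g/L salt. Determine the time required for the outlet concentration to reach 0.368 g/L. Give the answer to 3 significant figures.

23.3 min

Species balance: V dC/dt = Q(C_in − C) ⇒ τ = V/Q = 24.016 min.
C(t) = C_in + (C₀ − C_in) e^(−t/τ). Set C = 0.368 and solve for t:
e^(−t/τ) = (C − C_in)/(C₀ − C_in) = (0.368 − 0.556)/(0.0601 − 0.556) = 0.37911
t = −τ ln(…) = 24.016 × 0.96993 = 23.294 min.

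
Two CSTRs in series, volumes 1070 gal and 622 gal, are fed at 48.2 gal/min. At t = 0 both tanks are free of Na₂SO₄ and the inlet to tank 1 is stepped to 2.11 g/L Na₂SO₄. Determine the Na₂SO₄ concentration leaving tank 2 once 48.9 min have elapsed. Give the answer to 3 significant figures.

1.62 g/L

Each tank obeys Vᵢ dCᵢ/dt = Q(Cᵢ₋₁ − Cᵢ), so τᵢ = Vᵢ/Q.
τ₁ = 1070/48.2 = 22.199 min; τ₂ = 622/48.2 = 12.905 min.
Solving the cascade with C₁(0)=C₂(0)=0 gives C₂(t) = C_in[1 − (τ₁ e^(−t/τ₁) − τ₂ e^(−t/τ₂))/(τ₁ − τ₂)].
At t = 48.9: e^(−t/τ₁) = 0.11049, e^(−t/τ₂) = 0.022610.
C₂ = 2.11·[1 − (22.199·0.11049 − 12.905·0.022610)/(9.2946)] = 2.11·0.76749 = 1.6194 g/L.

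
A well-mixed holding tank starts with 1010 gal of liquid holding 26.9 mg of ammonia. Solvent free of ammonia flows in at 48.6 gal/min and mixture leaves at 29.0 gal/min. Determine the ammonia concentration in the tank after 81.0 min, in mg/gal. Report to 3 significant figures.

0.00256 mg/gal

Let m(t) be the amount of ammonia. Volume: V(t) = V₀ + (Q_in − Q_out) t = 1010 + 19.600 t; V(81.0) = 2597.6 gal.
Species balance (pure solvent in): dm/dt = −Q_out · m/V(t).
dm/m = −Q_out dt/(V₀ + 19.600 t); integrating gives ln(m/m₀) = −(Q_out/(Q_in−Q_out)) ln(V/V₀).
m = m₀ (V₀/V)^(Q_out/(Q_in−Q_out)) = 26.9 × (1010/2597.6)^(1.4796) = 6.6489 mg.
C = m/V = 6.6489/2597.6 = 0.0025596 mg/gal.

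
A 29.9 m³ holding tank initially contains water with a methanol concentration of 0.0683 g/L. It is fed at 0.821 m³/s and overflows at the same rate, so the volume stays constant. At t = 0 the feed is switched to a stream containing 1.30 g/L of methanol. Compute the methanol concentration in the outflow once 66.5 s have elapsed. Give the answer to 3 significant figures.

1.10 g/L

Accumulation = in − out for the solute gives V dC/dt = Q(C_in − C).
So dC/dt = (C_in − C)/τ with τ = V/Q = 29.9/0.821 = 36.419 s.
Integrating: C(t) = C_in + (C₀ − C_in) e^(−t/τ).
C(66.5) = 1.30 + (0.0683 − 1.30)·e^(−66.5/36.419) = 1.30 + (-1.2317)·0.16106 = 1.1016 g/L.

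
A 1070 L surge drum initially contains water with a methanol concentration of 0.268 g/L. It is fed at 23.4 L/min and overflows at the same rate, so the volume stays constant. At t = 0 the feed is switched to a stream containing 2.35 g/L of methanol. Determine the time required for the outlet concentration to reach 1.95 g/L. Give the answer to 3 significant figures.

Unsteady species balance (constant V, well mixed): V dC/dt = Q(C_in − C), so τ = V/Q = 45.726 min.
C(t) = C_in + (C₀ − C_in) e^(−t/τ). Set C = 1.95 and solve for t:
e^(−t/τ) = (C − C_in)/(C₀ − C_in) = (1.95 − 2.35)/(0.268 − 2.35) = 0.19212
t = −τ ln(…) = 45.726 × 1.6496 = 75.431 min.

75.4 min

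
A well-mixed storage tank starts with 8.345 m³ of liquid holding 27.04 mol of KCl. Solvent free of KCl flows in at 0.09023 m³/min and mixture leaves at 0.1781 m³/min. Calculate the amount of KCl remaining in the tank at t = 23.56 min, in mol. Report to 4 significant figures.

Total volume: dV/dt = Q_in − Q_out = -0.0878700 m³/min, so V(t) = 8.345 − 0.0878700 t and V(23.56) = 6.27478 m³.
Species balance (pure solvent in): dm/dt = −Q_out · m/V(t).
Separate: dm/m = −Q_out dt/V(t) ⇒ ln(m/m₀) = −(Q_out/(Q_in−Q_out)) ln(V/V₀).
m = m₀ (V₀/V)^(Q_out/(Q_in−Q_out)) = 27.04 × (8.345/6.27478)^(-2.02686) = 15.1714 mol.

15.17 mol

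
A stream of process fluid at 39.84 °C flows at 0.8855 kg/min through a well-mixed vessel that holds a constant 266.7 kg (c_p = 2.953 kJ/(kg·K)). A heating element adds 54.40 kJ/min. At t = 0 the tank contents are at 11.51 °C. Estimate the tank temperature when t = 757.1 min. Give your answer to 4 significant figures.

56.67 °C

First-law balance (no shaft work): M c_p dT/dt = ṁ c_p (T_in − T) + 54.40.
τ = M/ṁ = 301.186 min; T_ss = T_in + Q̇/(ṁ c_p) = 39.84 + 54.40/(0.8855·2.953) = 60.6440 °C.
Integrating: T(t) = T_ss + (T₀ − T_ss) e^(−t/τ).
T(757.1) = 60.6440 + (-49.1340)·e^(−757.1/301.186) = 60.6440 + (-49.1340)·0.0809656 = 56.6658 °C.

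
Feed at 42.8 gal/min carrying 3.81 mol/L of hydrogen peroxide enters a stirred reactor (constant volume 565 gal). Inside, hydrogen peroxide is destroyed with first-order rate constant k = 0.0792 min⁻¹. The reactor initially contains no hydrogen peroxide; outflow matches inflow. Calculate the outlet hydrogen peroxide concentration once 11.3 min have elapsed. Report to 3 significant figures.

1.54 mol/L

V dC/dt = Q(C_in − C) − k V C.
This is linear with rate a = Q/V + k = 0.15495 min⁻¹.
C_ss = Q C_in/(Q + kV) = 1.8626 mol/L; C(t) = C_ss + (C₀ − C_ss) e^(−a t).
C(11.3) = 1.8626 + (-1.8626)·e^(−0.15495·11.3) = 1.8626 + (-1.8626)·0.17361 = 1.5392 mol/L.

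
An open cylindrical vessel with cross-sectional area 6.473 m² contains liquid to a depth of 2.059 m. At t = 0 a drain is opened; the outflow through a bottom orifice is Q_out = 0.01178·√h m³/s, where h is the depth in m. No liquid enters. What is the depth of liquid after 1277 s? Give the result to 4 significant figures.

0.07449 m

A dh/dt = −Q_out = −0.01178 √h.
∫ h^(−1/2) dh = −(0.01178/A) ∫ dt, giving 2√h = 2√h₀ − (0.01178/A) t.
√h = √2.059 − 0.01178·1277/(2·6.473) = 1.43492 − 1.16199 = 0.272936.
h = 0.272936² = 0.0744943 m.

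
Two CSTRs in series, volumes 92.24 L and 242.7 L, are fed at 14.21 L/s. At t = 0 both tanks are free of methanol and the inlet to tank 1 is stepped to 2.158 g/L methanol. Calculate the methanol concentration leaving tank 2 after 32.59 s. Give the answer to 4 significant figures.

1.650 g/L

Time constants: τᵢ = Vᵢ/Q for each well-mixed tank.
τ₁ = 92.24/14.21 = 6.49120 s; τ₂ = 242.7/14.21 = 17.0795 s.
Tank 1: C₁ = C_in(1 − e^(−t/τ₁)). Tank 2 (τ₁ ≠ τ₂): C₂ = C_in[1 − (τ₁ e^(−t/τ₁) − τ₂ e^(−t/τ₂))/(τ₁ − τ₂)].
At t = 32.59: e^(−t/τ₁) = 0.00660030, e^(−t/τ₂) = 0.148357.
C₂ = 2.158·[1 − (6.49120·0.00660030 − 17.0795·0.148357)/(-10.5883)] = 2.158·0.764738 = 1.65031 g/L.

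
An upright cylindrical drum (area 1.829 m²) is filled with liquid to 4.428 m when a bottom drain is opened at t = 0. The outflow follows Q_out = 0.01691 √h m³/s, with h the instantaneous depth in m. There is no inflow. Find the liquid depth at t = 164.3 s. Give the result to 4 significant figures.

1.808 m

With no inflow, A dh/dt = −0.01691 √h.
∫ h^(−1/2) dh = −(0.01691/A) ∫ dt, giving 2√h = 2√h₀ − (0.01691/A) t.
√h = √4.428 − 0.01691·164.3/(2·1.829) = 2.10428 − 0.759517 = 1.34476.
h = 1.34476² = 1.80839 m.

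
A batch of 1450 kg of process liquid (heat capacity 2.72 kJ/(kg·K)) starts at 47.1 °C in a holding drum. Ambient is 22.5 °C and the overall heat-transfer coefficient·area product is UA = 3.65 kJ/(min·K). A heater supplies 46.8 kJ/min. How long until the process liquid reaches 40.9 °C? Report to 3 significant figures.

Lumped-capacitance energy balance: M c_p dT/dt = UA(T_amb − T) + Q̇.
τ = M c_p/UA = 1080.5 min; T_ss = T_amb + Q̇/UA = 22.5 + 46.8/3.65 = 35.322 °C.
T(t) = T_ss + (T₀ − T_ss)e^(−t/τ); set T = 40.9:
t = −τ ln[(T − T_ss)/(T₀ − T_ss)] = −1080.5 · ln(0.47360) = 807.60 min.

808 min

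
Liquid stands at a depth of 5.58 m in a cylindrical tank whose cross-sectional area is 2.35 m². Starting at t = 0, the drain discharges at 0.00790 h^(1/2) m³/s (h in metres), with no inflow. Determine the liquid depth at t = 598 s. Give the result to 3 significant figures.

Accumulation of liquid (constant cross-section A): A dh/dt = −0.00790 √h.
This is separable: 2 d(√h)/dt = −0.00790/A, so √h = √h₀ − (0.00790/(2A)) t.
√h = √5.58 − 0.00790·598/(2·2.35) = 2.3622 − 1.0051 = 1.3571.
h = 1.3571² = 1.8416 m.

1.84 m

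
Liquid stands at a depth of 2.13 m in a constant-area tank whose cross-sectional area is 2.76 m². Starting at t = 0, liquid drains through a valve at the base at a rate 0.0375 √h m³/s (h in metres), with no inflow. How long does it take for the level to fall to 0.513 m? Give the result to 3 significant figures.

109 s

With no inflow, A dh/dt = −0.0375 √h.
∫ h^(−1/2) dh = −(0.0375/A) ∫ dt, giving 2√h = 2√h₀ − (0.0375/A) t.
t = 2A(√h₀ − √h)/0.0375 = 2·2.76·(√2.13 − √0.513)/0.0375
  = 5.5200 × (1.4595 − 0.71624) / 0.0375 = 109.40 s.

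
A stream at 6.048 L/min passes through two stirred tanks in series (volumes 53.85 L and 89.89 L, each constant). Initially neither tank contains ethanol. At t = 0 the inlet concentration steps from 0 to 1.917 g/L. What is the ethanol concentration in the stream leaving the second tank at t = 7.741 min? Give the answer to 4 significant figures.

Each tank obeys Vᵢ dCᵢ/dt = Q(Cᵢ₋₁ − Cᵢ), so τᵢ = Vᵢ/Q.
τ₁ = 53.85/6.048 = 8.90377 min; τ₂ = 89.89/6.048 = 14.8628 min.
Solving the cascade with C₁(0)=C₂(0)=0 gives C₂(t) = C_in[1 − (τ₁ e^(−t/τ₁) − τ₂ e^(−t/τ₂))/(τ₁ − τ₂)].
At t = 7.741: e^(−t/τ₁) = 0.419200, e^(−t/τ₂) = 0.594026.
C₂ = 1.917·[1 − (8.90377·0.419200 − 14.8628·0.594026)/(-5.95899)] = 1.917·0.144753 = 0.277492 g/L.

0.2775 g/L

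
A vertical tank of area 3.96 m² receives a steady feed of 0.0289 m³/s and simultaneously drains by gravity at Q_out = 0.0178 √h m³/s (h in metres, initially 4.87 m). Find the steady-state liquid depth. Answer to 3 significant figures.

2.64 m

Mass balance (ρ constant): A dh/dt = Q_in − 0.0178 √h. At steady state dh/dt = 0:
Q_in = 0.0178 √h_ss ⇒ √h_ss = 0.0289/0.0178 = 1.6236.
h_ss = 1.6236² = 2.6361 m. (Since h₀ = 4.87 m > h_ss, the level will fall toward this value.)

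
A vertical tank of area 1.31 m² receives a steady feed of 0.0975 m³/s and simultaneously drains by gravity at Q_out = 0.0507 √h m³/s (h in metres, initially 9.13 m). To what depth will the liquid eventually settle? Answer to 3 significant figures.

3.70 m

Mass balance (ρ constant): A dh/dt = Q_in − 0.0507 √h. At steady state dh/dt = 0:
Q_in = 0.0507 √h_ss ⇒ √h_ss = 0.0975/0.0507 = 1.9231.
h_ss = 1.9231² = 3.6982 m. (Since h₀ = 9.13 m > h_ss, the level will fall toward this value.)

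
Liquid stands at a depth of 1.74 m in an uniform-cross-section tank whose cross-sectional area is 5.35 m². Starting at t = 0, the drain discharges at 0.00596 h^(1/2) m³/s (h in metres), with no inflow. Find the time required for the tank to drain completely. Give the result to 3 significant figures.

Accumulation of liquid (constant cross-section A): A dh/dt = −0.00596 √h.
Separate and integrate: 2(√h − √h₀) = −(0.00596/A) t.
Set h = 0: 2√h₀ = (0.00596/A) t_empty ⇒ t_empty = 2A√h₀/0.00596.
t_empty = 2·5.35·√1.74/0.00596 = 10.700·1.3191/0.00596 = 2368.2 s.

2370 s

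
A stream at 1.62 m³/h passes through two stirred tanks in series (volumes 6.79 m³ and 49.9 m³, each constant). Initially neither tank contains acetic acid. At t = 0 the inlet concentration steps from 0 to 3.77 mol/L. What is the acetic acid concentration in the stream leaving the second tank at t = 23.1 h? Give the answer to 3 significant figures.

1.71 mol/L

Each tank obeys Vᵢ dCᵢ/dt = Q(Cᵢ₋₁ − Cᵢ), so τᵢ = Vᵢ/Q.
τ₁ = 6.79/1.62 = 4.1914 h; τ₂ = 49.9/1.62 = 30.802 h.
Solving the cascade with C₁(0)=C₂(0)=0 gives C₂(t) = C_in[1 − (τ₁ e^(−t/τ₁) − τ₂ e^(−t/τ₂))/(τ₁ − τ₂)].
At t = 23.1: e^(−t/τ₁) = 0.0040407, e^(−t/τ₂) = 0.47239.
C₂ = 3.77·[1 − (4.1914·0.0040407 − 30.802·0.47239)/(-26.611)] = 3.77·0.45384 = 1.7110 mol/L.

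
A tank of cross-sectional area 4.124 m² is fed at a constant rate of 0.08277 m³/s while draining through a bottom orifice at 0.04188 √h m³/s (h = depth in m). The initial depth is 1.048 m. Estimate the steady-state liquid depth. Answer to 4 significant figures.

Level balance: A dh/dt = 0.08277 − 0.04188 √h. Setting dh/dt = 0:
Q_in = 0.04188 √h_ss ⇒ √h_ss = 0.08277/0.04188 = 1.97636.
h_ss = 1.97636² = 3.90600 m. (Since h₀ = 1.048 m < h_ss, the level will rise toward this value.)

3.906 m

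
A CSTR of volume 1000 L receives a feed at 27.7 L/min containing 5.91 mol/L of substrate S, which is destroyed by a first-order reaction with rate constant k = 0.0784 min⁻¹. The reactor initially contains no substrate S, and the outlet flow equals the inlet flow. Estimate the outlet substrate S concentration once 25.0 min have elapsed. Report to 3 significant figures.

Accumulation = in − out − consumed: V dC/dt = Q C_in − Q C − k V C.
dC/dt = (Q/V) C_in − (Q/V + k) C; effective rate a = Q/V + k = 0.027700 + 0.0784 = 0.10610 min⁻¹.
C_ss = Q C_in/(Q + kV) = 1.5430 mol/L; C(t) = C_ss + (C₀ − C_ss) e^(−a t).
C(25.0) = 1.5430 + (-1.5430)·e^(−0.10610·25.0) = 1.5430 + (-1.5430)·0.070475 = 1.4342 mol/L.

1.43 mol/L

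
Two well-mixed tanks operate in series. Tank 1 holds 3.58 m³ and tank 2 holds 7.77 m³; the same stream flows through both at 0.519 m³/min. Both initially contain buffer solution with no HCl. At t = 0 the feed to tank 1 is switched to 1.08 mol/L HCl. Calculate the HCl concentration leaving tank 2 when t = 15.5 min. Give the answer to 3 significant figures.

0.466 mol/L

Species balance on tank i: dCᵢ/dt = (Cᵢ₋₁ − Cᵢ)/τᵢ with τᵢ = Vᵢ/Q.
τ₁ = 3.58/0.519 = 6.8979 min; τ₂ = 7.77/0.519 = 14.971 min.
Solving the cascade with C₁(0)=C₂(0)=0 gives C₂(t) = C_in[1 − (τ₁ e^(−t/τ₁) − τ₂ e^(−t/τ₂))/(τ₁ − τ₂)].
At t = 15.5: e^(−t/τ₁) = 0.10571, e^(−t/τ₂) = 0.35511.
C₂ = 1.08·[1 − (6.8979·0.10571 − 14.971·0.35511)/(-8.0732)] = 1.08·0.43180 = 0.46634 mol/L.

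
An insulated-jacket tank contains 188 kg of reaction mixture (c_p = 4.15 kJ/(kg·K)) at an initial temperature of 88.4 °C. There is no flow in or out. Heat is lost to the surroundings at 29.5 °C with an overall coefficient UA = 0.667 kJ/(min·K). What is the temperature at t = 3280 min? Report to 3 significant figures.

33.1 °C

M c_p dT/dt = −UA(T − T_amb).
dT/dt = (T_ss − T)/τ with T_ss = T_amb = 29.500 °C, τ = M c_p/UA = 188·4.15/0.667 = 1169.7 min.
Integrating: T(t) = T_ss + (T₀ − T_ss) e^(−t/τ).
T(3280) = 29.500 + (58.900)·0.060561 = 33.067 °C.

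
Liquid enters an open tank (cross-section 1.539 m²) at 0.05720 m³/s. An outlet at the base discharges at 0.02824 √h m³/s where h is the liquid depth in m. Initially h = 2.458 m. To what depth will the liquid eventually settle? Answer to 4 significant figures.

4.103 m

Level balance: A dh/dt = 0.05720 − 0.02824 √h. Setting dh/dt = 0:
Q_in = 0.02824 √h_ss ⇒ √h_ss = 0.05720/0.02824 = 2.02550.
h_ss = 2.02550² = 4.10263 m. (Since h₀ = 2.458 m < h_ss, the level will rise toward this value.)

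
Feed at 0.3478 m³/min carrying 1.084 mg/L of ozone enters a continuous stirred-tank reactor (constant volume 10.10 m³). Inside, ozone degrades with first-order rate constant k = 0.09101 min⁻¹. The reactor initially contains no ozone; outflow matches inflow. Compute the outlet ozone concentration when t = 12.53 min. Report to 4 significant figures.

V dC/dt = Q(C_in − C) − k V C.
dC/dt = (Q/V) C_in − (Q/V + k) C; effective rate a = Q/V + k = 0.0344356 + 0.09101 = 0.125446 min⁻¹.
C_ss = Q C_in/(Q + kV) = 0.297565 mg/L; C(t) = C_ss + (C₀ − C_ss) e^(−a t).
C(12.53) = 0.297565 + (-0.297565)·e^(−0.125446·12.53) = 0.297565 + (-0.297565)·0.207664 = 0.235771 mg/L.

0.2358 mg/L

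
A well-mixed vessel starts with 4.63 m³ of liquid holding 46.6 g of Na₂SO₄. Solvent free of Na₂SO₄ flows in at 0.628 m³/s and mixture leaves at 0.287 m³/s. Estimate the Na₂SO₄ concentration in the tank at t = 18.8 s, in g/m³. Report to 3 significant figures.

Let m(t) be the amount of Na₂SO₄. Volume: V(t) = V₀ + (Q_in − Q_out) t = 4.63 + 0.34100 t; V(18.8) = 11.041 m³.
Solute balance: dm/dt = 0 − Q_out C = −Q_out m/V(t).
dm/m = −Q_out dt/(V₀ + 0.34100 t); integrating gives ln(m/m₀) = −(Q_out/(Q_in−Q_out)) ln(V/V₀).
m = m₀ (V₀/V)^(Q_out/(Q_in−Q_out)) = 46.6 × (4.63/11.041)^(0.84164) = 22.425 g.
C = m/V = 22.425/11.041 = 2.0311 g/m³.

2.03 g/m³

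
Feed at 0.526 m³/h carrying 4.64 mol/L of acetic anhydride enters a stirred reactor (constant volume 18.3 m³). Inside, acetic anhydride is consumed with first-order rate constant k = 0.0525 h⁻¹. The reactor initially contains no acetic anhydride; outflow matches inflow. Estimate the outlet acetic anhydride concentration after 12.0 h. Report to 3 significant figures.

Accumulation = in − out − consumed: V dC/dt = Q C_in − Q C − k V C.
dC/dt = (Q/V) C_in − (Q/V + k) C; effective rate a = Q/V + k = 0.028743 + 0.0525 = 0.081243 h⁻¹.
C_ss = Q C_in/(Q + kV) = 1.6416 mol/L; C(t) = C_ss + (C₀ − C_ss) e^(−a t).
C(12.0) = 1.6416 + (-1.6416)·e^(−0.081243·12.0) = 1.6416 + (-1.6416)·0.37722 = 1.0223 mol/L.

1.02 mol/L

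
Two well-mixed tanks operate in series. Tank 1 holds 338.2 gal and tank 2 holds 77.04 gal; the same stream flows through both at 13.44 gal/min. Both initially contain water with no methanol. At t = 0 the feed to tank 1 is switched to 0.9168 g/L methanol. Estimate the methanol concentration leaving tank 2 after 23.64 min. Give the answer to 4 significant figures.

0.4571 g/L

Time constants: τᵢ = Vᵢ/Q for each well-mixed tank.
τ₁ = 338.2/13.44 = 25.1637 min; τ₂ = 77.04/13.44 = 5.73214 min.
Tank 1: C₁ = C_in(1 − e^(−t/τ₁)). Tank 2 (τ₁ ≠ τ₂): C₂ = C_in[1 − (τ₁ e^(−t/τ₁) − τ₂ e^(−t/τ₂))/(τ₁ − τ₂)].
At t = 23.64: e^(−t/τ₁) = 0.390843, e^(−t/τ₂) = 0.0161779.
C₂ = 0.9168·[1 − (25.1637·0.390843 − 5.73214·0.0161779)/(19.4315)] = 0.9168·0.498634 = 0.457147 g/L.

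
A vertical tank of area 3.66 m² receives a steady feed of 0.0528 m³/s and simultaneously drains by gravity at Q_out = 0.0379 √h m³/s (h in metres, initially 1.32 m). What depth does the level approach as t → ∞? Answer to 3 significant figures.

1.94 m

A dh/dt = Q_in − 0.0379 √h. Steady state requires inflow = outflow:
Q_in = 0.0379 √h_ss ⇒ √h_ss = 0.0528/0.0379 = 1.3931.
h_ss = 1.3931² = 1.9408 m. (Since h₀ = 1.32 m < h_ss, the level will rise toward this value.)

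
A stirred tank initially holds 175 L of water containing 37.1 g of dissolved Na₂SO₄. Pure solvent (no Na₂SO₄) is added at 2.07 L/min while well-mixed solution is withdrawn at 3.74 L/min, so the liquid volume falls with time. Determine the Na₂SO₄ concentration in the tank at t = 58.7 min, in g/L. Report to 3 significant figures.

0.0766 g/L

Let m(t) be the amount of Na₂SO₄. Volume: V(t) = V₀ + (Q_in − Q_out) t = 175 − 1.6700 t; V(58.7) = 76.971 L.
Solute balance: dm/dt = 0 − Q_out C = −Q_out m/V(t).
dm/m = −Q_out dt/(V₀ − 1.6700 t); integrating gives ln(m/m₀) = −(Q_out/(Q_in−Q_out)) ln(V/V₀).
m = m₀ (V₀/V)^(Q_out/(Q_in−Q_out)) = 37.1 × (175/76.971)^(-2.2395) = 5.8954 g.
C = m/V = 5.8954/76.971 = 0.076592 g/L.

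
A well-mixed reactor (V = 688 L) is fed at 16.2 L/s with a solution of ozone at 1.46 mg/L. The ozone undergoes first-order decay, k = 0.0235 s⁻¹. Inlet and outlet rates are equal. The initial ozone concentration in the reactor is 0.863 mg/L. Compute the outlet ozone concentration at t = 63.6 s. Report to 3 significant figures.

0.737 mg/L

Species balance: V dC/dt = Q C_in − Q C − k V C.
dC/dt = (Q/V) C_in − (Q/V + k) C; effective rate a = Q/V + k = 0.023547 + 0.0235 = 0.047047 s⁻¹.
C_ss = Q C_in/(Q + kV) = 0.73072 mg/L; C(t) = C_ss + (C₀ − C_ss) e^(−a t).
C(63.6) = 0.73072 + (0.13228)·e^(−0.047047·63.6) = 0.73072 + (0.13228)·0.050179 = 0.73736 mg/L.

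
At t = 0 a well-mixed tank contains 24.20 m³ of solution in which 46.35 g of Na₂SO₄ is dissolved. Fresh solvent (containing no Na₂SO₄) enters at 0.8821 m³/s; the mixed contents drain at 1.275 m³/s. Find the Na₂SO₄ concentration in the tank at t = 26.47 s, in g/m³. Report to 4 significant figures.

Total volume: dV/dt = Q_in − Q_out = -0.392900 m³/s, so V(t) = 24.20 − 0.392900 t and V(26.47) = 13.7999 m³.
Species balance (pure solvent in): dm/dt = −Q_out · m/V(t).
Separate: dm/m = −Q_out dt/V(t) ⇒ ln(m/m₀) = −(Q_out/(Q_in−Q_out)) ln(V/V₀).
m = m₀ (V₀/V)^(Q_out/(Q_in−Q_out)) = 46.35 × (24.20/13.7999)^(-3.24510) = 7.48937 g.
C = m/V = 7.48937/13.7999 = 0.542711 g/m³.

0.5427 g/m³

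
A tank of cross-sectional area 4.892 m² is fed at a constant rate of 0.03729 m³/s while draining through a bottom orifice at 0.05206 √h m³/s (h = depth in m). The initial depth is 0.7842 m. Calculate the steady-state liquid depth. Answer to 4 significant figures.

Unsteady balance on liquid volume: A dh/dt = Q_in − 0.05206 √h. At steady state dh/dt = 0:
Q_in = 0.05206 √h_ss ⇒ √h_ss = 0.03729/0.05206 = 0.716289.
h_ss = 0.716289² = 0.513070 m. (Since h₀ = 0.7842 m > h_ss, the level will fall toward this value.)

0.5131 m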